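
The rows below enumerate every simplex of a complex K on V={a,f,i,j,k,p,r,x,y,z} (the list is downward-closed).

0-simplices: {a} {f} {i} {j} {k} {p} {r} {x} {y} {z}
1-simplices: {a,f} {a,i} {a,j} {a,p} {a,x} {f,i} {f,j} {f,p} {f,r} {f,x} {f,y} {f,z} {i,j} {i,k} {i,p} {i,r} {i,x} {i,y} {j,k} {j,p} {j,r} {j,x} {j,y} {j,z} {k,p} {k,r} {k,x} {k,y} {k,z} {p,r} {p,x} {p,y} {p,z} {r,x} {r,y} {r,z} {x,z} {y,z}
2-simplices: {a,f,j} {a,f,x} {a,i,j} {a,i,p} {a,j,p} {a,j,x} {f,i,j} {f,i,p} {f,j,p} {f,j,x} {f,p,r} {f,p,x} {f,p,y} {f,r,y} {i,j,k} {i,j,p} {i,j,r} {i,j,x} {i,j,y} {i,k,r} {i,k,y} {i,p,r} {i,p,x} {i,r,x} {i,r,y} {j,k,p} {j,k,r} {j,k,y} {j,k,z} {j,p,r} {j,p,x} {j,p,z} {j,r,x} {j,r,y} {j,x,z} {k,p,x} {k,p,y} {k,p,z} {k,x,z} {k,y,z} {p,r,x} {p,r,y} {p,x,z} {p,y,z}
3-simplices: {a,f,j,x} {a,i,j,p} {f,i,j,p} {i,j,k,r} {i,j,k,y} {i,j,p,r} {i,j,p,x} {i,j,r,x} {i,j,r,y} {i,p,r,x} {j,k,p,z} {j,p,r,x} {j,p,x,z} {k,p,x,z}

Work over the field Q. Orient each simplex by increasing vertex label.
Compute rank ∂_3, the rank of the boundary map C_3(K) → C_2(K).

rank∂_3=13

n_0=10 n_1=38 n_2=44 n_3=14  [Q]
∂1: piv[af,ai,aj,ap,ax,fr,fy,fz,ik] rk=9  ker:fi,fj,fp,fx,ij,ip,ir,ix,iy,jk,jp,jr,jx,jy,jz,kp,kr,kx,ky,kz,pr,px,py,pz,rx,ry,rz,xz,yz
∂2: piv[afj,afx,aij,aip,ajp,ajx,fij,fip,fpr,fpx,fpy,fry,ijk,ijr,ijx,ijy,ikr,iky,ipr,irx,iry,jkp,jkz,jpz,jxz,kpx,kyz] rk=27  ker:fjp,fjx,ijp,ipx,jkr,jky,jpr,jpx,jrx,jry,kpy,kpz,kxz,prx,pry,pxz,pyz
∂3: piv[afjx,aijp,fijp,ijkr,ijky,ijpr,ijpx,ijrx,ijry,iprx,jkpz,jpxz,kpxz] rk=13  ker:jprx
rk∂_3=13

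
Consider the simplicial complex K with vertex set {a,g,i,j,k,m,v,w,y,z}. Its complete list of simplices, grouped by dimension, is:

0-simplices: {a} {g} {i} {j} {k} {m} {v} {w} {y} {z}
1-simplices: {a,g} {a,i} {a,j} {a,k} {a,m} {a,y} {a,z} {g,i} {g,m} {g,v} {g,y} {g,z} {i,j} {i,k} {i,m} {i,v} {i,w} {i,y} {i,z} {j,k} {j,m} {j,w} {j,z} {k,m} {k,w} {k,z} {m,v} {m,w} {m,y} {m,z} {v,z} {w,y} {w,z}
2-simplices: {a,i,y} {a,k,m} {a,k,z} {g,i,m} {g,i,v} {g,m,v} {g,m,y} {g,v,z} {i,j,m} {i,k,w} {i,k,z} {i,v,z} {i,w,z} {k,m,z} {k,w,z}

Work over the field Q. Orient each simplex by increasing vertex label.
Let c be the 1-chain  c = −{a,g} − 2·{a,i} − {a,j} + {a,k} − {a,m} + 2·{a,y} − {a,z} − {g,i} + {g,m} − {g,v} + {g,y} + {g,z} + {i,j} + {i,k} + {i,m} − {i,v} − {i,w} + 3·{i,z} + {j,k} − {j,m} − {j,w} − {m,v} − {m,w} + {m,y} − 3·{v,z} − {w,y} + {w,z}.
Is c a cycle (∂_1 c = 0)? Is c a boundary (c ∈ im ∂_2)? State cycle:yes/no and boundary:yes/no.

n_0=10 n_1=33 n_2=15  [Q]
∂1: piv[ag,ai,aj,ak,am,ay,az,gv,iw] rk=9  ker:gi,gm,gy,gz,ij,ik,im,iv,iy,iz,jk,jm,jw,jz,km,kw,kz,mv,mw,my,mz,vz,wy,wz
∂2: piv[aiy,akm,akz,gim,giv,gmv,gmy,gvz,ijm,ikw,ikz,ivz,iwz,kmz] rk=14  ker:kwz
∂1c = 3·{a} − 2·{g} − 7·{i} + {j} + 3·{k} + {m} − 3·{w} + 3·{y} + {z}

cycle:no boundary:no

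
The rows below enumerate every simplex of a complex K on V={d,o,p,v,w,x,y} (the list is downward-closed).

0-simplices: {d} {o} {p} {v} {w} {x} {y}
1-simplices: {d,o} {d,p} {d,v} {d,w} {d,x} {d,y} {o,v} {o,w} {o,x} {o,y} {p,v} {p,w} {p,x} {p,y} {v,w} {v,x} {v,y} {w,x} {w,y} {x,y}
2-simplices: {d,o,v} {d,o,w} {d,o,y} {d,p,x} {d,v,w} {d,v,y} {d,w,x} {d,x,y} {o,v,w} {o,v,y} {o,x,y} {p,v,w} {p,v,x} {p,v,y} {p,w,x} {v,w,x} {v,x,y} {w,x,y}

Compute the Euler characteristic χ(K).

χ(K)=5

n_0=7 n_1=20 n_2=18
χ=+7−20+18=5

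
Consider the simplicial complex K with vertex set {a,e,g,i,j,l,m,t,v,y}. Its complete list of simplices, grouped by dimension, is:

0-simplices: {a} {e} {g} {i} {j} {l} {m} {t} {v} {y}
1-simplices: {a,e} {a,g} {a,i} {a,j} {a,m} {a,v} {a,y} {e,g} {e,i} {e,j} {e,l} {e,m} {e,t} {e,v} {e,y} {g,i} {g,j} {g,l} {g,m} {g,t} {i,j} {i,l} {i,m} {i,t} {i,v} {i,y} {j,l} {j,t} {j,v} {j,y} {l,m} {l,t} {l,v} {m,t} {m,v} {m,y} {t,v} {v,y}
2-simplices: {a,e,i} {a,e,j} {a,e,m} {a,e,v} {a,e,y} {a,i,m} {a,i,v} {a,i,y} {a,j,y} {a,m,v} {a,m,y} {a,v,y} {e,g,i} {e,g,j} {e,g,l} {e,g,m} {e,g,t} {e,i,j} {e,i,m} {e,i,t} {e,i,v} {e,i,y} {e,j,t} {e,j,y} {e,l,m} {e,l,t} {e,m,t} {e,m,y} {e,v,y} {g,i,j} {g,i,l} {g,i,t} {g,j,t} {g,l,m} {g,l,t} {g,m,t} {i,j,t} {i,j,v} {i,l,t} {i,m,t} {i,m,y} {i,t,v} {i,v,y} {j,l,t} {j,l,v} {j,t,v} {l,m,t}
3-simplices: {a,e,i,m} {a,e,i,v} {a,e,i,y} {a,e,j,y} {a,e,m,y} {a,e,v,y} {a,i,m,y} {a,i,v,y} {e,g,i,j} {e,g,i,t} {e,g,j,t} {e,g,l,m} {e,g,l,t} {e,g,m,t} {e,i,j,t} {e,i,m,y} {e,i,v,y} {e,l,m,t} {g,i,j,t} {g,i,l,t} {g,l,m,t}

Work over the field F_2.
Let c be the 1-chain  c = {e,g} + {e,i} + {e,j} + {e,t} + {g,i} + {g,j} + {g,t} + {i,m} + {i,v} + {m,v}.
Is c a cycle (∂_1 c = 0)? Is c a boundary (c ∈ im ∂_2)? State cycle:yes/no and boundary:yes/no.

n_0=10 n_1=38 n_2=47 n_3=21  [Z2]
∂1: piv[ae,ag,ai,aj,am,av,ay,el,et] rk=9  ker:eg,ei,ej,em,ev,ey,gi,gj,gl,gm,gt,ij,il,im,it,iv,iy,jl,jt,jv,jy,lm,lt,lv,mt,mv,my,tv,vy
∂2: piv[aei,aej,aem,aev,aey,aim,aiv,aiy,ajy,amv,amy,avy,egi,egj,egl,egm,egt,eij,eit,ejt,elm,elt,emt,gil,ijv,itv,jlt,jlv] rk=28  ker:eim,eiv,eiy,ejy,emy,evy,gij,git,gjt,glm,glt,gmt,ijt,ilt,imt,imy,ivy,jtv,lmt
∂3: piv[aeim,aeiv,aeiy,aejy,aemy,aevy,aimy,aivy,egij,egit,egjt,eglm,eglt,egmt,eijt,elmt,gilt] rk=17  ker:eimy,eivy,gijt,glmt
∂1c = 0
c vs im∂2: reduces to 0 ⇒ boundary

cycle:yes boundary:yes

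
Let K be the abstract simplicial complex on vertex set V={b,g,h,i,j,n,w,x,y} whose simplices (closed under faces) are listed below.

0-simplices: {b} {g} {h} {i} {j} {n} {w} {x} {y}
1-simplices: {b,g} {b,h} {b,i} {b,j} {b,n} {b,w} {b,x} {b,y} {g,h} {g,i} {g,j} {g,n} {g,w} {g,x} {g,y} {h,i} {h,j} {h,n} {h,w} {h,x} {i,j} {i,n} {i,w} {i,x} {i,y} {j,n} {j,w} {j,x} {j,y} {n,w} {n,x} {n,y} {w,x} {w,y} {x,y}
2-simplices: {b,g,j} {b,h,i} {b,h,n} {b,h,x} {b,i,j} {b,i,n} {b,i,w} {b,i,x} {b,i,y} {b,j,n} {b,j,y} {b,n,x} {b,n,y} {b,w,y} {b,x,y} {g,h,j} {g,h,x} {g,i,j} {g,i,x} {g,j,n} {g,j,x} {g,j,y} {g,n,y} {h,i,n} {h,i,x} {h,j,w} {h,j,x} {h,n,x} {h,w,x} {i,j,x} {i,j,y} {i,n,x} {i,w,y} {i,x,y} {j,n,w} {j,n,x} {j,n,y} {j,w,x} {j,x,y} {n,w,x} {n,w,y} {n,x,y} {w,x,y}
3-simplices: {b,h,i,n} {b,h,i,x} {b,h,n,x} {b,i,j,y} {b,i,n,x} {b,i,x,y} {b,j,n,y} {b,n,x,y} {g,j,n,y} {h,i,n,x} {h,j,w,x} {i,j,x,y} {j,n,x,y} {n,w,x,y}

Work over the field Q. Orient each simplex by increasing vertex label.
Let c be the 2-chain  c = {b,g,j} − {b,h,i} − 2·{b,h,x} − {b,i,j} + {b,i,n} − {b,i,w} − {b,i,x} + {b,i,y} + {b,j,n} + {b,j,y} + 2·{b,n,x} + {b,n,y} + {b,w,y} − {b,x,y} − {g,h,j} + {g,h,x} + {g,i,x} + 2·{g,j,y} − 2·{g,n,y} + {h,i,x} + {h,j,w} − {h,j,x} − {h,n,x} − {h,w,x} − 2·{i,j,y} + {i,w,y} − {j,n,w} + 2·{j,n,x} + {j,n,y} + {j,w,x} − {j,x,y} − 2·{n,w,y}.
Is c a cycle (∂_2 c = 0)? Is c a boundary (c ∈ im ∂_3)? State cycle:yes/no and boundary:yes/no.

cycle:no boundary:no

n_0=9 n_1=35 n_2=43 n_3=14  [Q]
∂1: piv[bg,bh,bi,bj,bn,bw,bx,by] rk=8  ker:gh,gi,gj,gn,gw,gx,gy,hi,hj,hn,hw,hx,ij,in,iw,ix,iy,jn,jw,jx,jy,nw,nx,ny,wx,wy,xy
∂2: piv[bgj,bhi,bhn,bhx,bij,bin,biw,bix,biy,bjn,bjy,bnx,bny,bwy,bxy,ghj,ghx,gij,gix,gjn,gjx,gjy,hjw,hwx,jnw,nwy] rk=26  ker:gny,hin,hix,hjx,hnx,ijx,ijy,inx,iwy,ixy,jnx,jny,jwx,jxy,nwx,nxy,wxy
∂3: piv[bhin,bhix,bhnx,bijy,binx,bixy,bjny,bnxy,gjny,hjwx,ijxy,jnxy,nwxy] rk=13  ker:hinx
∂2c = {b,g} − 3·{b,h} + 2·{b,j} + {b,n} + 2·{b,w} − 3·{b,y} + {g,i} + 4·{g,j} − 2·{g,n} − 2·{g,x} − {h,j} − {h,n} − 2·{h,w} + {h,x} − 3·{i,j} + {i,n} + {i,x} + 2·{i,y} + 3·{j,n} + 3·{j,w} − 5·{j,x} + {j,y} − 3·{n,w} + 3·{n,x} + 2·{n,y} − 2·{x,y}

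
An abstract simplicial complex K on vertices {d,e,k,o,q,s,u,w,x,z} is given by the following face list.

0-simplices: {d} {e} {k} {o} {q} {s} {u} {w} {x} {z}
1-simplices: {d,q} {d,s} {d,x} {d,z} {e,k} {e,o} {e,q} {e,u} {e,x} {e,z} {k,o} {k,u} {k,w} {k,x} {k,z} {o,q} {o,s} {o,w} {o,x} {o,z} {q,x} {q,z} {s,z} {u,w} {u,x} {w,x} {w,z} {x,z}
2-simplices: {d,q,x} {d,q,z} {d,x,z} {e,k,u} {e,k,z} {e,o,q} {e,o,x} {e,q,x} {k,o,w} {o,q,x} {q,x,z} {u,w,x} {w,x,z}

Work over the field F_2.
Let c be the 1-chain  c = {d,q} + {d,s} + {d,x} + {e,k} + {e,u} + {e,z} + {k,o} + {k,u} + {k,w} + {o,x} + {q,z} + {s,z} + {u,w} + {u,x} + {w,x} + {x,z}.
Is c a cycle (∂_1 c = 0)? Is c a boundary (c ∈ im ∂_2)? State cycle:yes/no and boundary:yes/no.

n_0=10 n_1=28 n_2=13  [Z2]
∂1: piv[dq,ds,dx,dz,ek,eo,eq,eu,kw] rk=9  ker:ex,ez,ko,ku,kx,kz,oq,os,ow,ox,oz,qx,qz,sz,uw,ux,wx,wz,xz
∂2: piv[dqx,dqz,dxz,eku,ekz,eoq,eox,eqx,kow,uwx,wxz] rk=11  ker:oqx,qxz
∂1c = {d} + {e} + {w} + {x}

cycle:no boundary:no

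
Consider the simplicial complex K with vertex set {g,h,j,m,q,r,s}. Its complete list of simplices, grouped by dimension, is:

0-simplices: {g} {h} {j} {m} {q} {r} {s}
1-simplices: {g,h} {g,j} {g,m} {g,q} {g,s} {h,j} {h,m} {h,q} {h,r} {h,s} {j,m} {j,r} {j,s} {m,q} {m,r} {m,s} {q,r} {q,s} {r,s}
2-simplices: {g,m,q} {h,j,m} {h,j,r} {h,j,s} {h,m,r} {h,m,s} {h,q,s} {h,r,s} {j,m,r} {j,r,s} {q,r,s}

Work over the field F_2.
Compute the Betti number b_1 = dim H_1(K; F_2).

b_1=4

n_0=7 n_1=19 n_2=11  [Z2]
∂1: piv[gh,gj,gm,gq,gs,hr] rk=6  ker:hj,hm,hq,hs,jm,jr,js,mq,mr,ms,qr,qs,rs
∂2: piv[gmq,hjm,hjr,hjs,hmr,hms,hqs,hrs,qrs] rk=9  ker:jmr,jrs
b_1=(19−6)−9=4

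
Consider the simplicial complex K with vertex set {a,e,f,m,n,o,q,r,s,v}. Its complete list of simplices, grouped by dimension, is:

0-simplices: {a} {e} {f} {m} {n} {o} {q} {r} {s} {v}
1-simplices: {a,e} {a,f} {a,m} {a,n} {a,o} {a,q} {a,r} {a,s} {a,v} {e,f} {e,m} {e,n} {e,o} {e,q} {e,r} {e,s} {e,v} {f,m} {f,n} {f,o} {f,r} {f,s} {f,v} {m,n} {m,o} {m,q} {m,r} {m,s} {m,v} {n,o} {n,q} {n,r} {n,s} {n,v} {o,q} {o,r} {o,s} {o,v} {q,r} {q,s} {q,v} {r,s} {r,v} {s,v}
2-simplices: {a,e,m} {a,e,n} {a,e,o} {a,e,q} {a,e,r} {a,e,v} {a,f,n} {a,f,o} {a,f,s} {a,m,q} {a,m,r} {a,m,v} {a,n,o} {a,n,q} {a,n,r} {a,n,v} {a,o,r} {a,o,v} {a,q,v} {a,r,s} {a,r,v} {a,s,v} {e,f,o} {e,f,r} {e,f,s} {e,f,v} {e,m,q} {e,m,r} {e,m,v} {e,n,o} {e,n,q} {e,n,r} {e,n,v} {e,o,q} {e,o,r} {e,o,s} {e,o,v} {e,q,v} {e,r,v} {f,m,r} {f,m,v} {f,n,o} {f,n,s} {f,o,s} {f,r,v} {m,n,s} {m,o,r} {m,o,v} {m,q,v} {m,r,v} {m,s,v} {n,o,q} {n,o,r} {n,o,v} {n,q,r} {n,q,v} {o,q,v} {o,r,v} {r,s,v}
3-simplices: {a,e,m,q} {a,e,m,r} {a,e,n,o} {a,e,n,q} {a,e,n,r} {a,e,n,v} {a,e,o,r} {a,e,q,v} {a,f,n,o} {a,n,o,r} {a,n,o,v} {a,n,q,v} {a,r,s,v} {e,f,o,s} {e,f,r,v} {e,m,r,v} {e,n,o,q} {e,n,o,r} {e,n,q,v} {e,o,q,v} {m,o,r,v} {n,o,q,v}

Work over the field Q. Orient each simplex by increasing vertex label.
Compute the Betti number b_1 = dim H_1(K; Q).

b_1=1

n_0=10 n_1=44 n_2=59 n_3=22  [Q]
∂1: piv[ae,af,am,an,ao,aq,ar,as,av] rk=9  ker:ef,em,en,eo,eq,er,es,ev,fm,fn,fo,fr,fs,fv,mn,mo,mq,mr,ms,mv,no,nq,nr,ns,nv,oq,or,os,ov,qr,qs,qv,rs,rv,sv
∂2: piv[aem,aen,aeo,aeq,aer,aev,afn,afo,afs,amq,amr,amv,ano,anq,anr,anv,aor,aov,aqv,ars,arv,asv,efo,efr,efs,efv,eoq,eos,fmr,fns,mns,mor,msv,nqr] rk=34  ker:emq,emr,emv,eno,enq,enr,env,eor,eov,eqv,erv,fmv,fno,fos,frv,mov,mqv,mrv,noq,nor,nov,nqv,oqv,orv,rsv
∂3: piv[aemq,aemr,aeno,aenq,aenr,aenv,aeor,aeqv,afno,anor,anov,anqv,arsv,efos,efrv,emrv,enoq,eoqv,morv,noqv] rk=20  ker:enor,enqv
b_1=(44−9)−34=1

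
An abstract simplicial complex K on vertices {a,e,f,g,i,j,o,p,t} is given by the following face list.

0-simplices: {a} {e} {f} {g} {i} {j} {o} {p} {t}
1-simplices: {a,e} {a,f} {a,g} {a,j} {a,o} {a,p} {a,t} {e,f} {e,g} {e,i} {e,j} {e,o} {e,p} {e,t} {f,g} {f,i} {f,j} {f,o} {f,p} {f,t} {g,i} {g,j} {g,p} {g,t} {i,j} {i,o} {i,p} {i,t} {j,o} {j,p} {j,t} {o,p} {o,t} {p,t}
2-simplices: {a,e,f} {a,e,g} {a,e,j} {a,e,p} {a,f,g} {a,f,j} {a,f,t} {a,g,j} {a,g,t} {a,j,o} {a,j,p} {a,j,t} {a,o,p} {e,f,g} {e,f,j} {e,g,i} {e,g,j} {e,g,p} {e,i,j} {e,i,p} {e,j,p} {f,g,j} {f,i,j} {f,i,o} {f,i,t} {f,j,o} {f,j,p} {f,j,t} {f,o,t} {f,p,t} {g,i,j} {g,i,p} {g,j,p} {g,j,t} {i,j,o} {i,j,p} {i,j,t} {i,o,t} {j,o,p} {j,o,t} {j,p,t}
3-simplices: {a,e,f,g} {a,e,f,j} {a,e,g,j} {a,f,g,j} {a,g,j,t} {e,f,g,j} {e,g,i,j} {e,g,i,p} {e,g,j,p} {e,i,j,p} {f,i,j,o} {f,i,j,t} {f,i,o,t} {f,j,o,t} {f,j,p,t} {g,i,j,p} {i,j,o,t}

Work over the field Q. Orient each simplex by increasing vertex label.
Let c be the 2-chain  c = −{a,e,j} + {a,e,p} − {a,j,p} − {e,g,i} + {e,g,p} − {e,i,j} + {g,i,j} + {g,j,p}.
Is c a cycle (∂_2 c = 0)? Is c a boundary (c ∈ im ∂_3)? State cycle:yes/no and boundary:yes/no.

cycle:yes boundary:no

n_0=9 n_1=34 n_2=41 n_3=17  [Q]
∂1: piv[ae,af,ag,aj,ao,ap,at,ei] rk=8  ker:ef,eg,ej,eo,ep,et,fg,fi,fj,fo,fp,ft,gi,gj,gp,gt,ij,io,ip,it,jo,jp,jt,op,ot,pt
∂2: piv[aef,aeg,aej,aep,afg,afj,aft,agj,agt,ajo,ajp,ajt,aop,egi,egp,eij,eip,fij,fio,fit,fjo,fjp,fot,fpt] rk=24  ker:efg,efj,egj,ejp,fgj,fjt,gij,gip,gjp,gjt,ijo,ijp,ijt,iot,jop,jot,jpt
∂3: piv[aefg,aefj,aegj,afgj,agjt,egij,egip,egjp,eijp,fijo,fijt,fiot,fjot,fjpt] rk=14  ker:efgj,gijp,ijot
∂2c = 0
c vs im∂3: residual ≠ 0 ⇒ not boundary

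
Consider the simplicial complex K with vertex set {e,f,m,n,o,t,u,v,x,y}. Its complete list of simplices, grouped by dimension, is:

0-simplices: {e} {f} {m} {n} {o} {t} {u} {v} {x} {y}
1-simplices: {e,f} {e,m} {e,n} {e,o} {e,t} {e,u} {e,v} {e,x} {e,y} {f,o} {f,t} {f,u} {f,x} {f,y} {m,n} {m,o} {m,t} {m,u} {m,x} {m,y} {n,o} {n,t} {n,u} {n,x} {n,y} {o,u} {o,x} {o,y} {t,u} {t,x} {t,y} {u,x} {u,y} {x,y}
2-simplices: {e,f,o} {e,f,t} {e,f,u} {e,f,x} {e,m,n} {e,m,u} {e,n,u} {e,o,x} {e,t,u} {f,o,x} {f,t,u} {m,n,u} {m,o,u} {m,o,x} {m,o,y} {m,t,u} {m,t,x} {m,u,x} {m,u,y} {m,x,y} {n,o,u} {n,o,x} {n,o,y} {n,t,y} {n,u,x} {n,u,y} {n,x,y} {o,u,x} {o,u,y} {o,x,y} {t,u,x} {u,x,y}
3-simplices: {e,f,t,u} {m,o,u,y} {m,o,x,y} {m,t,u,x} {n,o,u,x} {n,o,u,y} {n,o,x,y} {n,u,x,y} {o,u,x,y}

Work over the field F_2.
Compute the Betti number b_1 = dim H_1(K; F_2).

n_0=10 n_1=34 n_2=32 n_3=9  [Z2]
∂1: piv[ef,em,en,eo,et,eu,ev,ex,ey] rk=9  ker:fo,ft,fu,fx,fy,mn,mo,mt,mu,mx,my,no,nt,nu,nx,ny,ou,ox,oy,tu,tx,ty,ux,uy,xy
∂2: piv[efo,eft,efu,efx,emn,emu,enu,eox,etu,mou,mox,moy,mtu,mtx,mux,muy,mxy,nou,nox,noy,nty] rk=21  ker:fox,ftu,mnu,nux,nuy,nxy,oux,ouy,oxy,tux,uxy
∂3: piv[eftu,mouy,moxy,mtux,noux,nouy,noxy,nuxy] rk=8  ker:ouxy
b_1=(34−9)−21=4

b_1=4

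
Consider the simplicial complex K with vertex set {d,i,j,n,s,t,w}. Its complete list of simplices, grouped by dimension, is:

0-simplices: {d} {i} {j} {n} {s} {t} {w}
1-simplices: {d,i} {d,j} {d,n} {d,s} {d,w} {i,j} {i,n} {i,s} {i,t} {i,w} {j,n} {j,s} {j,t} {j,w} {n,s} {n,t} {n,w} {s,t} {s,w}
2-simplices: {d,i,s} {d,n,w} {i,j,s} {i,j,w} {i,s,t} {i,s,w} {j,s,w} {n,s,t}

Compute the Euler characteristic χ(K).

n_0=7 n_1=19 n_2=8
χ=+7−19+8=-4

χ(K)=-4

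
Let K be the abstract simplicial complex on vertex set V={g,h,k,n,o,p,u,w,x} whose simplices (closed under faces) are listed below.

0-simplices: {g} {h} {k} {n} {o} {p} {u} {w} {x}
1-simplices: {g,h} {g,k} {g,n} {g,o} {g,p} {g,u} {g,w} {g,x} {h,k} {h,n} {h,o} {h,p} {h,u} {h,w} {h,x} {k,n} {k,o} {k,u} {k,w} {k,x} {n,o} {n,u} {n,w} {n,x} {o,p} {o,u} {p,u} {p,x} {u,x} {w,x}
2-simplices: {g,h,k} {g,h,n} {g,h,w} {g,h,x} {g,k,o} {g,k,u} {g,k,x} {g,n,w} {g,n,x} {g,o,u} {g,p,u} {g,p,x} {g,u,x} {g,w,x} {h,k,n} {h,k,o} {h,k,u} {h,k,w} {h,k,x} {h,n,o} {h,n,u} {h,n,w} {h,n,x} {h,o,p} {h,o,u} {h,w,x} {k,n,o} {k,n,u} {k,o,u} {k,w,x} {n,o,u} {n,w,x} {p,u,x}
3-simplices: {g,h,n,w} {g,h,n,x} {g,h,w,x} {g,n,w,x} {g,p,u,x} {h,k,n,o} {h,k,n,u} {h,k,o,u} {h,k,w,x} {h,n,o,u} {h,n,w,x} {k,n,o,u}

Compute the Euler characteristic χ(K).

n_0=9 n_1=30 n_2=33 n_3=12
χ=+9−30+33−12=0

χ(K)=0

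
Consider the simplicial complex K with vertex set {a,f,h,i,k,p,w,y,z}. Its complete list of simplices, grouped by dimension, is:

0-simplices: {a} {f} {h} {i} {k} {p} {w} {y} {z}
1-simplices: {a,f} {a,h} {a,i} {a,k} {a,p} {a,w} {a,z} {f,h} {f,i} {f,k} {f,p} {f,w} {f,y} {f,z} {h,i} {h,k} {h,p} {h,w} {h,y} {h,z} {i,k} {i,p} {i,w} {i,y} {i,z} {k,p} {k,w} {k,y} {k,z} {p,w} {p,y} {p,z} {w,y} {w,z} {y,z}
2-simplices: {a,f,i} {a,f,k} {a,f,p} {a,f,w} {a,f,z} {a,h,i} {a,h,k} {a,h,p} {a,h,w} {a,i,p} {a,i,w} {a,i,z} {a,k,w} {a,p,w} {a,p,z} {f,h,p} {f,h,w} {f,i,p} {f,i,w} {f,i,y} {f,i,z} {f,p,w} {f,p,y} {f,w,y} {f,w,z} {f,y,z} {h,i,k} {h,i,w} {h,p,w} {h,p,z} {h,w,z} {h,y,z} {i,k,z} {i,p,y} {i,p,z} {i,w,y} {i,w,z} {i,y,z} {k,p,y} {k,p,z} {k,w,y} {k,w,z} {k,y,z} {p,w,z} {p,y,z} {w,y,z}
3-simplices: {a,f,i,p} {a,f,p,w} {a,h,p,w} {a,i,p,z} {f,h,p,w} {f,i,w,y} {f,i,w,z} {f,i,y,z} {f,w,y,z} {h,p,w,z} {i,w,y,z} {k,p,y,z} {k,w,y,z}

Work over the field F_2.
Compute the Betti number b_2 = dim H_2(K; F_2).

n_0=9 n_1=35 n_2=46 n_3=13  [Z2]
∂1: piv[af,ah,ai,ak,ap,aw,az,fy] rk=8  ker:fh,fi,fk,fp,fw,fz,hi,hk,hp,hw,hy,hz,ik,ip,iw,iy,iz,kp,kw,ky,kz,pw,py,pz,wy,wz,yz
∂2: piv[afi,afk,afp,afw,afz,ahi,ahk,ahp,ahw,aip,aiw,aiz,akw,apw,apz,fhp,fiy,fpy,fwy,fwz,fyz,hik,hpz,hyz,ikz,kpy,kpz] rk=27  ker:fhw,fip,fiw,fiz,fpw,hiw,hpw,hwz,ipy,ipz,iwy,iwz,iyz,kwy,kwz,kyz,pwz,pyz,wyz
∂3: piv[afip,afpw,ahpw,aipz,fhpw,fiwy,fiwz,fiyz,fwyz,hpwz,kpyz,kwyz] rk=12  ker:iwyz
b_2=(46−27)−12=7

b_2=7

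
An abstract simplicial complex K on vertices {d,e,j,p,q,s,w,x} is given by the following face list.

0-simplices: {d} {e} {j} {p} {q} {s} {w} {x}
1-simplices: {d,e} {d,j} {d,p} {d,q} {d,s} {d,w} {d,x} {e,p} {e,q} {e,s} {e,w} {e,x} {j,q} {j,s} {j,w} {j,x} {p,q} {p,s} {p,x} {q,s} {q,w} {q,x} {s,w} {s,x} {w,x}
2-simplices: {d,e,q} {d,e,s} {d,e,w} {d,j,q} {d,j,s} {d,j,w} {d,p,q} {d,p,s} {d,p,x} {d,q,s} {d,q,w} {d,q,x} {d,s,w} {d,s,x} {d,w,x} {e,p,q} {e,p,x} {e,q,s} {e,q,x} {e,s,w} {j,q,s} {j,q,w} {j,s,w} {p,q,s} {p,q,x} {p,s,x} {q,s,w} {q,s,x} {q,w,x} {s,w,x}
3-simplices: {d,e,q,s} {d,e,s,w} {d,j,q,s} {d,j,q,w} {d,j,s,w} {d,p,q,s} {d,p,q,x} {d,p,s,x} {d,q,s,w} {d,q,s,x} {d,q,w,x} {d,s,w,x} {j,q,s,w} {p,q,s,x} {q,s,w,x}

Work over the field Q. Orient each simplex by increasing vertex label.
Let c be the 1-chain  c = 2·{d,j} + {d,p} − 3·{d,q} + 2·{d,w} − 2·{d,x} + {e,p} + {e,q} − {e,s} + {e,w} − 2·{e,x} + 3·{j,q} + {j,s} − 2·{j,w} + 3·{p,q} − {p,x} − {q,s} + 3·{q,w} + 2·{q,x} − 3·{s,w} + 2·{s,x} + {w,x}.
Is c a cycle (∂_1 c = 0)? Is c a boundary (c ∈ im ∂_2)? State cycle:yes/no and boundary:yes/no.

cycle:yes boundary:yes

n_0=8 n_1=25 n_2=30 n_3=15  [Q]
∂1: piv[de,dj,dp,dq,ds,dw,dx] rk=7  ker:ep,eq,es,ew,ex,jq,js,jw,jx,pq,ps,px,qs,qw,qx,sw,sx,wx
∂2: piv[deq,des,dew,djq,djs,djw,dpq,dps,dpx,dqs,dqw,dqx,dsw,dsx,dwx,epq,epx] rk=17  ker:eqs,eqx,esw,jqs,jqw,jsw,pqs,pqx,psx,qsw,qsx,qwx,swx
∂3: piv[deqs,desw,djqs,djqw,djsw,dpqs,dpqx,dpsx,dqsw,dqsx,dqwx,dswx] rk=12  ker:jqsw,pqsx,qswx
∂1c = 0
c vs im∂2: reduces to 0 ⇒ boundary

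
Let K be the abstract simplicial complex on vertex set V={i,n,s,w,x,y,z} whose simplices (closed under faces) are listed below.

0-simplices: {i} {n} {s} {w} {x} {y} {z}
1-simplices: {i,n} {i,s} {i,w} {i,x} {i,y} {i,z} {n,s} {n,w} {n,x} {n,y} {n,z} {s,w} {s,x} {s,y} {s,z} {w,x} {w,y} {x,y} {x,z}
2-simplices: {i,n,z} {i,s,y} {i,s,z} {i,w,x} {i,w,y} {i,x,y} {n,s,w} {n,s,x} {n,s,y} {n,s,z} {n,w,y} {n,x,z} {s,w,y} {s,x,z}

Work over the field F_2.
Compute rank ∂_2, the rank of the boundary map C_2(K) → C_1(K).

rank∂_2=12

n_0=7 n_1=19 n_2=14  [Z2]
∂1: piv[in,is,iw,ix,iy,iz] rk=6  ker:ns,nw,nx,ny,nz,sw,sx,sy,sz,wx,wy,xy,xz
∂2: piv[inz,isy,isz,iwx,iwy,ixy,nsw,nsx,nsy,nsz,nwy,nxz] rk=12  ker:swy,sxz
rk∂_2=12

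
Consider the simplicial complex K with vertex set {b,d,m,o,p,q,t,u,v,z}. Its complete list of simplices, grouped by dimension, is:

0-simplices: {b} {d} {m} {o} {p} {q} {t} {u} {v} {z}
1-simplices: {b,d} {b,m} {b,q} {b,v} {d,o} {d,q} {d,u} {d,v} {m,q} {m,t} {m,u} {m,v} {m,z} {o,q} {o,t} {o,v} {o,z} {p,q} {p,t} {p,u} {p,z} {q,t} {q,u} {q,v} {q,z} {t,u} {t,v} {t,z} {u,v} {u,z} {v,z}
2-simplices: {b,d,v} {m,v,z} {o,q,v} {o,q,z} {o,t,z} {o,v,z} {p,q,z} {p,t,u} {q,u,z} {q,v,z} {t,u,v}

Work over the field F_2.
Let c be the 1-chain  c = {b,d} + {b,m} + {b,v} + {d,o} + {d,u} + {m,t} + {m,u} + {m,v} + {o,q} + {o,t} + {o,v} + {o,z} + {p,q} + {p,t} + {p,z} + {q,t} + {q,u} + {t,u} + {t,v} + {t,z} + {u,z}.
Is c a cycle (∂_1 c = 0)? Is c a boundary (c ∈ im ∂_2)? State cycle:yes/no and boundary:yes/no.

cycle:no boundary:no

n_0=10 n_1=31 n_2=11  [Z2]
∂1: piv[bd,bm,bq,bv,do,du,mt,mz,pq] rk=9  ker:dq,dv,mq,mu,mv,oq,ot,ov,oz,pt,pu,pz,qt,qu,qv,qz,tu,tv,tz,uv,uz,vz
∂2: piv[bdv,mvz,oqv,oqz,otz,ovz,pqz,ptu,quz,tuv] rk=10  ker:qvz
∂1c = {b} + {d} + {o} + {p} + {t} + {u}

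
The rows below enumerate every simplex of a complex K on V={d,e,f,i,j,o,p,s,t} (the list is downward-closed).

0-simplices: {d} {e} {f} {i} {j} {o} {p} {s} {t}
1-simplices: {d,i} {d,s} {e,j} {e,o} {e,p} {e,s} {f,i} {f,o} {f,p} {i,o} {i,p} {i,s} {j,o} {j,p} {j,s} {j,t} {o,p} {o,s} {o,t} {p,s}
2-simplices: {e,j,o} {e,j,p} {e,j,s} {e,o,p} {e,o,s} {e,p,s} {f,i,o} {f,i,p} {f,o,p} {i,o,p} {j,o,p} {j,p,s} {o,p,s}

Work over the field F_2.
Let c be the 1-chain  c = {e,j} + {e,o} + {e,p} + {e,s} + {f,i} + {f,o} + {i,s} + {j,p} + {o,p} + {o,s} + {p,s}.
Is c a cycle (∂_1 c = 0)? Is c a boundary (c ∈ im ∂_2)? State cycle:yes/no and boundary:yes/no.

n_0=9 n_1=20 n_2=13  [Z2]
∂1: piv[di,ds,ej,eo,ep,es,fi,jt] rk=8  ker:fo,fp,io,ip,is,jo,jp,js,op,os,ot,ps
∂2: piv[ejo,ejp,ejs,eop,eos,eps,fio,fip,fop] rk=9  ker:iop,jop,jps,ops
∂1c = 0
c vs im∂2: residual ≠ 0 ⇒ not boundary

cycle:yes boundary:no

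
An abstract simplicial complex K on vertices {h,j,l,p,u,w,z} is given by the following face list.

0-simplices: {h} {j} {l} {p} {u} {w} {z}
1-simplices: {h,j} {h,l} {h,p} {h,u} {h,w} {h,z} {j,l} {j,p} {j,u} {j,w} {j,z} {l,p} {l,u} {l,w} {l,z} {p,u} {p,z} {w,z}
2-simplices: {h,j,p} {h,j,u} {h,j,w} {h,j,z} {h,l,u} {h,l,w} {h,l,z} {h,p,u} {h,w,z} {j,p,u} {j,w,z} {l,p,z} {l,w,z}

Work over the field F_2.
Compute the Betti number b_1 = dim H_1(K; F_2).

n_0=7 n_1=18 n_2=13  [Z2]
∂1: piv[hj,hl,hp,hu,hw,hz] rk=6  ker:jl,jp,ju,jw,jz,lp,lu,lw,lz,pu,pz,wz
∂2: piv[hjp,hju,hjw,hjz,hlu,hlw,hlz,hpu,hwz,lpz] rk=10  ker:jpu,jwz,lwz
b_1=(18−6)−10=2

b_1=2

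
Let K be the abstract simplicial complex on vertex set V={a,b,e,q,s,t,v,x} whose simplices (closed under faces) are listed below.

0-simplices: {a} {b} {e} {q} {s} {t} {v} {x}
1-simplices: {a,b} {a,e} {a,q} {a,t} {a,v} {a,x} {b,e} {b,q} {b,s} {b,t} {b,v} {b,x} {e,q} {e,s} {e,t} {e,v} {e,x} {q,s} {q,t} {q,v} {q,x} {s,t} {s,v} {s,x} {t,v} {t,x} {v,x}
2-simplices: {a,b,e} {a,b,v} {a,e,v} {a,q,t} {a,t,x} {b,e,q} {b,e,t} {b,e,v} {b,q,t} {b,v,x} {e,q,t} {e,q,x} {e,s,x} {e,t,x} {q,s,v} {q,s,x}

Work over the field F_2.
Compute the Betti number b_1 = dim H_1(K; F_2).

b_1=6

n_0=8 n_1=27 n_2=16  [Z2]
∂1: piv[ab,ae,aq,at,av,ax,bs] rk=7  ker:be,bq,bt,bv,bx,eq,es,et,ev,ex,qs,qt,qv,qx,st,sv,sx,tv,tx,vx
∂2: piv[abe,abv,aev,aqt,atx,beq,bet,bqt,bvx,eqx,esx,etx,qsv,qsx] rk=14  ker:bev,eqt
b_1=(27−7)−14=6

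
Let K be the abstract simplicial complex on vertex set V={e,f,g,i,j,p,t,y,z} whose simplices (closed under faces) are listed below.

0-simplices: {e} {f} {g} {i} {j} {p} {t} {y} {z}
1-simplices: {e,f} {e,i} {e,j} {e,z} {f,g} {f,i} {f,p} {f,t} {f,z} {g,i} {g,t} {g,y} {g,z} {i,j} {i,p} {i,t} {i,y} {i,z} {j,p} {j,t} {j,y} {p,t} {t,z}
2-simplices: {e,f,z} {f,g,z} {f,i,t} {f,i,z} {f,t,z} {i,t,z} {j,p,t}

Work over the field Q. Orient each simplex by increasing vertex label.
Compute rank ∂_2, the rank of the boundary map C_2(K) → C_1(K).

rank∂_2=6

n_0=9 n_1=23 n_2=7  [Q]
∂1: piv[ef,ei,ej,ez,fg,fp,ft,gy] rk=8  ker:fi,fz,gi,gt,gz,ij,ip,it,iy,iz,jp,jt,jy,pt,tz
∂2: piv[efz,fgz,fit,fiz,ftz,jpt] rk=6  ker:itz
rk∂_2=6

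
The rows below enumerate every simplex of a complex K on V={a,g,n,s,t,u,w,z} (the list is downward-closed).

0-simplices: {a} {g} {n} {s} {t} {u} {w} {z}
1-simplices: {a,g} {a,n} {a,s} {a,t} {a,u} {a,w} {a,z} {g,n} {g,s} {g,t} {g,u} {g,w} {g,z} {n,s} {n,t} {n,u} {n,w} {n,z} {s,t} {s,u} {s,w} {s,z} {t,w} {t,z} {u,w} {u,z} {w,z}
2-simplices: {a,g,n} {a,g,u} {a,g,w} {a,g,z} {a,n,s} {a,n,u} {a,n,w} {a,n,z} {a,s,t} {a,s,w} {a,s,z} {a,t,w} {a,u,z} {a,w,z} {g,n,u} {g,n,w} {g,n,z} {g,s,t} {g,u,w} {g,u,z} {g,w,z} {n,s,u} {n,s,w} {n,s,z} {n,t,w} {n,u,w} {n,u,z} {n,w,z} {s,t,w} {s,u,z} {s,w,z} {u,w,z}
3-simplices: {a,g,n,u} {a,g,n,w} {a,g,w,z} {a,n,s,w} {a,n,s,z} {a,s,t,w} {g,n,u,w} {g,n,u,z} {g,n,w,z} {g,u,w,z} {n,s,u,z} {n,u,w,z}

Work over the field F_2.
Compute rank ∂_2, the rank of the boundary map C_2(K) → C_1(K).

n_0=8 n_1=27 n_2=32 n_3=12  [Z2]
∂1: piv[ag,an,as,at,au,aw,az] rk=7  ker:gn,gs,gt,gu,gw,gz,ns,nt,nu,nw,nz,st,su,sw,sz,tw,tz,uw,uz,wz
∂2: piv[agn,agu,agw,agz,ans,anu,anw,anz,ast,asw,asz,atw,auz,awz,gst,guw,nsu,ntw] rk=18  ker:gnu,gnw,gnz,guz,gwz,nsw,nsz,nuw,nuz,nwz,stw,suz,swz,uwz
∂3: piv[agnu,agnw,agwz,answ,ansz,astw,gnuw,gnuz,gnwz,guwz,nsuz] rk=11  ker:nuwz
rk∂_2=18

rank∂_2=18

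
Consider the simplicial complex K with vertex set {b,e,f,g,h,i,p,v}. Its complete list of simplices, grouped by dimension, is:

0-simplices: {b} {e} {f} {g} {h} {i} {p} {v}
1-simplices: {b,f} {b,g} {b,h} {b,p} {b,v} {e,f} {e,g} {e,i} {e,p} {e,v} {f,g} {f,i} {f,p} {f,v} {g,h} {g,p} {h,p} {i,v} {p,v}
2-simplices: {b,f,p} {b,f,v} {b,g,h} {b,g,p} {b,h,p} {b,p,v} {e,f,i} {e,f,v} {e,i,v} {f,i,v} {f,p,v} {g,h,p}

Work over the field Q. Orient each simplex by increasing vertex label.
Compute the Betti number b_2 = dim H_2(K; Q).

b_2=3

n_0=8 n_1=19 n_2=12  [Q]
∂1: piv[bf,bg,bh,bp,bv,ef,ei] rk=7  ker:eg,ep,ev,fg,fi,fp,fv,gh,gp,hp,iv,pv
∂2: piv[bfp,bfv,bgh,bgp,bhp,bpv,efi,efv,eiv] rk=9  ker:fiv,fpv,ghp
b_2=(12−9)−0=3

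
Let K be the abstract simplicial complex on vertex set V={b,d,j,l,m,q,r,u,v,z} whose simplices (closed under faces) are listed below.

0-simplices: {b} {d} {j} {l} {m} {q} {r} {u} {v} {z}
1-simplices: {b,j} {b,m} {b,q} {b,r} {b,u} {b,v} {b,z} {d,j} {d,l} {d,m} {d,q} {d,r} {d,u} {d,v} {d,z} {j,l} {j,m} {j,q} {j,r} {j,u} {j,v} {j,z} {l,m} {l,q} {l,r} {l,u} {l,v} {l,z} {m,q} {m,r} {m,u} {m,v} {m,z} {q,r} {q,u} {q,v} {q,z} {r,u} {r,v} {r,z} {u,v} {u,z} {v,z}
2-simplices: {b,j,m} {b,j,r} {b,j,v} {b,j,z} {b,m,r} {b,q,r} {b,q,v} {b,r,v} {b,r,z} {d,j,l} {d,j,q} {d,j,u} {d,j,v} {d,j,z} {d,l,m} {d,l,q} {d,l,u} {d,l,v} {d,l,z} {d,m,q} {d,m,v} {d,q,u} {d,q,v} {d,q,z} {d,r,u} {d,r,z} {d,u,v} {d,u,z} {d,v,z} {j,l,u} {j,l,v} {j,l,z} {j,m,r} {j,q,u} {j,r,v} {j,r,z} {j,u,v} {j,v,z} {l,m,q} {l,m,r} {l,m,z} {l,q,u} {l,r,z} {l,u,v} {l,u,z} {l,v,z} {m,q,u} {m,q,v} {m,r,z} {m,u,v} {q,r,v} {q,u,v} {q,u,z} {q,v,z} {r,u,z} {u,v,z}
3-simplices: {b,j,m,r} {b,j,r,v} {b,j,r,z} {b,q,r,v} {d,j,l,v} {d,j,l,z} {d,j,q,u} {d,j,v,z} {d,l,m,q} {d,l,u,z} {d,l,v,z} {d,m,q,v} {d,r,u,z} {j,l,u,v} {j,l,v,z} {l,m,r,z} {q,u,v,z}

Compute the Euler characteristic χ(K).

χ(K)=6

n_0=10 n_1=43 n_2=56 n_3=17
χ=+10−43+56−17=6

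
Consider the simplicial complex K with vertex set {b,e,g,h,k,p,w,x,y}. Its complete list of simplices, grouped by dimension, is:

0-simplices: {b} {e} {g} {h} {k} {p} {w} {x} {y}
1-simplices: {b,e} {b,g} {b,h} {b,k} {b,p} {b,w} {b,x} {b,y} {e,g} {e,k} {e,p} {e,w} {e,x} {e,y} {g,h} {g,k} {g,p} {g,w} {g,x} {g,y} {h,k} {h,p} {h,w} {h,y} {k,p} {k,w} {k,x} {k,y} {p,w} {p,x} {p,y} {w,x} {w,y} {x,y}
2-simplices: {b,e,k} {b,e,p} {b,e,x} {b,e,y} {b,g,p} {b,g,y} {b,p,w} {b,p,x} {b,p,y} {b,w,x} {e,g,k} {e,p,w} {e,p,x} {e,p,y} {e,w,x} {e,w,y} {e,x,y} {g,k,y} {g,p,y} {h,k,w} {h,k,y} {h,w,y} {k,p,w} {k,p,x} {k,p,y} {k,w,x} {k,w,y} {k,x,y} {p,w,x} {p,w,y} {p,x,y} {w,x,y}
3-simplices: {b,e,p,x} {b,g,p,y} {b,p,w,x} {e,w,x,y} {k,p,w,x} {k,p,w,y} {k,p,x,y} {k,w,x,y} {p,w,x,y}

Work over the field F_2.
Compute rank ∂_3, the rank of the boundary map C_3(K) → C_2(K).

n_0=9 n_1=34 n_2=32 n_3=9  [Z2]
∂1: piv[be,bg,bh,bk,bp,bw,bx,by] rk=8  ker:eg,ek,ep,ew,ex,ey,gh,gk,gp,gw,gx,gy,hk,hp,hw,hy,kp,kw,kx,ky,pw,px,py,wx,wy,xy
∂2: piv[bek,bep,bex,bey,bgp,bgy,bpw,bpx,bpy,bwx,egk,epw,ewy,exy,gky,hkw,hky,hwy,kpw,kpx] rk=20  ker:epx,epy,ewx,gpy,kpy,kwx,kwy,kxy,pwx,pwy,pxy,wxy
∂3: piv[bepx,bgpy,bpwx,ewxy,kpwx,kpwy,kpxy,kwxy] rk=8  ker:pwxy
rk∂_3=8

rank∂_3=8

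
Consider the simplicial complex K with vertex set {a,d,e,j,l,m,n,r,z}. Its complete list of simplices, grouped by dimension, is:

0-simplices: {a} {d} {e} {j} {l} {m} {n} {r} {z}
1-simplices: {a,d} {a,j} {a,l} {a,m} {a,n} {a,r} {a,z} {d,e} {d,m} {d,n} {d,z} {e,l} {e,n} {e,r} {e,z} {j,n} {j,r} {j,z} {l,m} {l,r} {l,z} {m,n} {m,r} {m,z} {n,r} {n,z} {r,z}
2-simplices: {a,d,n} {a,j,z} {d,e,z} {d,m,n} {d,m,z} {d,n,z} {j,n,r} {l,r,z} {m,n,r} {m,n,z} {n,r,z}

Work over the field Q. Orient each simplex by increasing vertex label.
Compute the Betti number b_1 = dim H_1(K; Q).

b_1=9

n_0=9 n_1=27 n_2=11  [Q]
∂1: piv[ad,aj,al,am,an,ar,az,de] rk=8  ker:dm,dn,dz,el,en,er,ez,jn,jr,jz,lm,lr,lz,mn,mr,mz,nr,nz,rz
∂2: piv[adn,ajz,dez,dmn,dmz,dnz,jnr,lrz,mnr,nrz] rk=10  ker:mnz
b_1=(27−8)−10=9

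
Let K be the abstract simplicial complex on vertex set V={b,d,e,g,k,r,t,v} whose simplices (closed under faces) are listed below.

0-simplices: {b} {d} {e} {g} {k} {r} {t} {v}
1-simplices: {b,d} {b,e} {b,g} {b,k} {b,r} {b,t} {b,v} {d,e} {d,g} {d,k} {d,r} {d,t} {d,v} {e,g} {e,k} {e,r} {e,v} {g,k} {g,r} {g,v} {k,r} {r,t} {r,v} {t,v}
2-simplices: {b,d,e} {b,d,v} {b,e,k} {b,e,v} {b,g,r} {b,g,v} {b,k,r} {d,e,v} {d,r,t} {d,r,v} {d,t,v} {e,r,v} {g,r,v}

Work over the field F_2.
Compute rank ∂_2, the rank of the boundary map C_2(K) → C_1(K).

n_0=8 n_1=24 n_2=13  [Z2]
∂1: piv[bd,be,bg,bk,br,bt,bv] rk=7  ker:de,dg,dk,dr,dt,dv,eg,ek,er,ev,gk,gr,gv,kr,rt,rv,tv
∂2: piv[bde,bdv,bek,bev,bgr,bgv,bkr,drt,drv,dtv,erv,grv] rk=12  ker:dev
rk∂_2=12

rank∂_2=12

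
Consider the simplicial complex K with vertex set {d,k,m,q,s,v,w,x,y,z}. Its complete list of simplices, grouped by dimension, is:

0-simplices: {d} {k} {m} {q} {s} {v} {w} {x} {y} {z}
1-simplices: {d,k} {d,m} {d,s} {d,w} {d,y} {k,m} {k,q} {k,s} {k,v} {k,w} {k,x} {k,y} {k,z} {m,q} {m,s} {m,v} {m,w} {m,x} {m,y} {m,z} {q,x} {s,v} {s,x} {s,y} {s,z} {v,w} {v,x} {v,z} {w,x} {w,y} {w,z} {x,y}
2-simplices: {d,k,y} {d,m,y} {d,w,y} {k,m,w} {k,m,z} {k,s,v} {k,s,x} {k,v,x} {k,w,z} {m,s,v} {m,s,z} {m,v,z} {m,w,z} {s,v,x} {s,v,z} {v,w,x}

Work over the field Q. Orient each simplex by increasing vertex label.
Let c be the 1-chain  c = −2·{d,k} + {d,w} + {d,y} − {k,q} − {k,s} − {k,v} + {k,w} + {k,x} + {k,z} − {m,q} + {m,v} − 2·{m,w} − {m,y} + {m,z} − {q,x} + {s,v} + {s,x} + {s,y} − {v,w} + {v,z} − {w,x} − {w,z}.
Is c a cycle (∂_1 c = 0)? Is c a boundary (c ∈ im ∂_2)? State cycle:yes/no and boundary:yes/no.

n_0=10 n_1=32 n_2=16  [Q]
∂1: piv[dk,dm,ds,dw,dy,kq,kv,kx,kz] rk=9  ker:km,ks,kw,ky,mq,ms,mv,mw,mx,my,mz,qx,sv,sx,sy,sz,vw,vx,vz,wx,wy,wz,xy
∂2: piv[dky,dmy,dwy,kmw,kmz,ksv,ksx,kvx,kwz,msv,msz,mvz,vwx] rk=13  ker:mwz,svx,svz
∂1c = −2·{k} + 2·{m} − {q} − 4·{s} + {v} + {w} + {y} + 2·{z}

cycle:no boundary:no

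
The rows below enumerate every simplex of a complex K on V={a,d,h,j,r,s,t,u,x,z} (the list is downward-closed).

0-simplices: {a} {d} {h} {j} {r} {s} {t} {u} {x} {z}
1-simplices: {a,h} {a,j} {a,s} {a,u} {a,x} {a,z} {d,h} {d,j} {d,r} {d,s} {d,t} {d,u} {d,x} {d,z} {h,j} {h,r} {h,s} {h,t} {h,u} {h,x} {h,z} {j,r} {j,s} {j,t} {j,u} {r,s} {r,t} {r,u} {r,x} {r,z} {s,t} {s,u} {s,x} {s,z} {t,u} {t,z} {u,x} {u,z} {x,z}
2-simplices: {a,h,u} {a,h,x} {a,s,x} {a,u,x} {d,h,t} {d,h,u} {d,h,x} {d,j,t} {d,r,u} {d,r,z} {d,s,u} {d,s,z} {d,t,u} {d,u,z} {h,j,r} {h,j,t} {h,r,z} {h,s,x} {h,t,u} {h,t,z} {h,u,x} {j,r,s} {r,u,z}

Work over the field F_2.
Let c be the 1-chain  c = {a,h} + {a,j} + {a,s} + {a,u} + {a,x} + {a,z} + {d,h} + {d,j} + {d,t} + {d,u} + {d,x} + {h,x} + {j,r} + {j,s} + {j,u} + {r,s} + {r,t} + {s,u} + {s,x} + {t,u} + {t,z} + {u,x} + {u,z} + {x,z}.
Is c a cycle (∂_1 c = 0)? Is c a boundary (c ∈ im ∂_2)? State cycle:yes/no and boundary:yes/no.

cycle:no boundary:no

n_0=10 n_1=39 n_2=23  [Z2]
∂1: piv[ah,aj,as,au,ax,az,dh,dr,dt] rk=9  ker:dj,ds,du,dx,dz,hj,hr,hs,ht,hu,hx,hz,jr,js,jt,ju,rs,rt,ru,rx,rz,st,su,sx,sz,tu,tz,ux,uz,xz
∂2: piv[ahu,ahx,asx,aux,dht,dhu,dhx,djt,dru,drz,dsu,dsz,dtu,duz,hjr,hjt,hrz,hsx,htz,jrs] rk=20  ker:htu,hux,ruz
∂1c = {d} + {h} + {j} + {r} + {s} + {u}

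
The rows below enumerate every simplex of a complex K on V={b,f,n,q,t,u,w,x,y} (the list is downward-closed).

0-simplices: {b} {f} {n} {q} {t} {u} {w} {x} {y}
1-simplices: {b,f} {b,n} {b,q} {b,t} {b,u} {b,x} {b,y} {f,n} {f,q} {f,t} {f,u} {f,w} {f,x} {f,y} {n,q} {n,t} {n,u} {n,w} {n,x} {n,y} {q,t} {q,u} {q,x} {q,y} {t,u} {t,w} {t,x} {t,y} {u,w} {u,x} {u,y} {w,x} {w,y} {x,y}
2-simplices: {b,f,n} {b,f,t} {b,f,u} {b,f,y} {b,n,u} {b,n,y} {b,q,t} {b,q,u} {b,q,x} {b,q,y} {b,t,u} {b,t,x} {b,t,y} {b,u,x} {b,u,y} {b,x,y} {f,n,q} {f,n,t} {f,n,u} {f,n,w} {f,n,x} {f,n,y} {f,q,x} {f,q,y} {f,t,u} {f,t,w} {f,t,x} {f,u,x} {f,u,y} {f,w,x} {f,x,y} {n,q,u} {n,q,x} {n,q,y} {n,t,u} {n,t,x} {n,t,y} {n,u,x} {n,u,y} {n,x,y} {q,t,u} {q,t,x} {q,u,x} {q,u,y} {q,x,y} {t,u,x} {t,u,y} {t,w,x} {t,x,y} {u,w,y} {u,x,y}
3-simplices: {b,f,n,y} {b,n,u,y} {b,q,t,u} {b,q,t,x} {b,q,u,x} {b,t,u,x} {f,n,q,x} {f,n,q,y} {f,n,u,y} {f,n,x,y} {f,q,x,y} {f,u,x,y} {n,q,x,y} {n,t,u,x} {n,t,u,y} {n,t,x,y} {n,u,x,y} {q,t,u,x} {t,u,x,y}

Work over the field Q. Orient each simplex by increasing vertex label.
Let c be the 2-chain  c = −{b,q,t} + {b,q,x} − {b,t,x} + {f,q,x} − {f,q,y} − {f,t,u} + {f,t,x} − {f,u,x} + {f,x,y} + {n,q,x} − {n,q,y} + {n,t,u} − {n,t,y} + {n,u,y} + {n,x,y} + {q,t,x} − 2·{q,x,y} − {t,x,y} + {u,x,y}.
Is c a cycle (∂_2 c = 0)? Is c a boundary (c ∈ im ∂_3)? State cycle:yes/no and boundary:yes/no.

cycle:yes boundary:no

n_0=9 n_1=34 n_2=51 n_3=19  [Q]
∂1: piv[bf,bn,bq,bt,bu,bx,by,fw] rk=8  ker:fn,fq,ft,fu,fx,fy,nq,nt,nu,nw,nx,ny,qt,qu,qx,qy,tu,tw,tx,ty,uw,ux,uy,wx,wy,xy
∂2: piv[bfn,bft,bfu,bfy,bnu,bny,bqt,bqu,bqx,bqy,btu,btx,bty,bux,buy,bxy,fnq,fnt,fnw,fnx,fqx,fqy,ftw,fwx,uwy] rk=25  ker:fnu,fny,ftu,ftx,fux,fuy,fxy,nqu,nqx,nqy,ntu,ntx,nty,nux,nuy,nxy,qtu,qtx,qux,quy,qxy,tux,tuy,twx,txy,uxy
∂3: piv[bfny,bnuy,bqtu,bqtx,bqux,btux,fnqx,fnqy,fnuy,fnxy,fqxy,fuxy,ntux,ntuy,ntxy,nuxy] rk=16  ker:nqxy,qtux,tuxy
∂2c = 0
c vs im∂3: residual ≠ 0 ⇒ not boundary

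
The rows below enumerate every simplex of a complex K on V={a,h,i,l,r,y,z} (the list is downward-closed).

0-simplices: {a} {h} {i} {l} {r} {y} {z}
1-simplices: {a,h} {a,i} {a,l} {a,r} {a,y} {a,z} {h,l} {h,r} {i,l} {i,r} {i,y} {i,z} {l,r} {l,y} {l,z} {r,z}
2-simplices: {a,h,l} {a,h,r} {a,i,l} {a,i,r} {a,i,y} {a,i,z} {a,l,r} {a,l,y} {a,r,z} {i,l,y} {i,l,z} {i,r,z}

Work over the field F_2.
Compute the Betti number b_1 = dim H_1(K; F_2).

b_1=0

n_0=7 n_1=16 n_2=12  [Z2]
∂1: piv[ah,ai,al,ar,ay,az] rk=6  ker:hl,hr,il,ir,iy,iz,lr,ly,lz,rz
∂2: piv[ahl,ahr,ail,air,aiy,aiz,alr,aly,arz,ilz] rk=10  ker:ily,irz
b_1=(16−6)−10=0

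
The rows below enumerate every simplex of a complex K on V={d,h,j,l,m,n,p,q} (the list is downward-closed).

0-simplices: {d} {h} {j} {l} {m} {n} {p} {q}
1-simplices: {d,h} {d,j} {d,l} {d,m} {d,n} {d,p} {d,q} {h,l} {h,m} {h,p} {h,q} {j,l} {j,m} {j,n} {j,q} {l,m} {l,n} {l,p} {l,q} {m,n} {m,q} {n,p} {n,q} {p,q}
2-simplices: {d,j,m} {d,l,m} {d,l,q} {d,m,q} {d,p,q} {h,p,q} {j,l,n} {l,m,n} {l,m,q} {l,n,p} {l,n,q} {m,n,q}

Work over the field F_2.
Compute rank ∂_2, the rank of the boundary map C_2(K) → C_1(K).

rank∂_2=10

n_0=8 n_1=24 n_2=12  [Z2]
∂1: piv[dh,dj,dl,dm,dn,dp,dq] rk=7  ker:hl,hm,hp,hq,jl,jm,jn,jq,lm,ln,lp,lq,mn,mq,np,nq,pq
∂2: piv[djm,dlm,dlq,dmq,dpq,hpq,jln,lmn,lnp,lnq] rk=10  ker:lmq,mnq
rk∂_2=10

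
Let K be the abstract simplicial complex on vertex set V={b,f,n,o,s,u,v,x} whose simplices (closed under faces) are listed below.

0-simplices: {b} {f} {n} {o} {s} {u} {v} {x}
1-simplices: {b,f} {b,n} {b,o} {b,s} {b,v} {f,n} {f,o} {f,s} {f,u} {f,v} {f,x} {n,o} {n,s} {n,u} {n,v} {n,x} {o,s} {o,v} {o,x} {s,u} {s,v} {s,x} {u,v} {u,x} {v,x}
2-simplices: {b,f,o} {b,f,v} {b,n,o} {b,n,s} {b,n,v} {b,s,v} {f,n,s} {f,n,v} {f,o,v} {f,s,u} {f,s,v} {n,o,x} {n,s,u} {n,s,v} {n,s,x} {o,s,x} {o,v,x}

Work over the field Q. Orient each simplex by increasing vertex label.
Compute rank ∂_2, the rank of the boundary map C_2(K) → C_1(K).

n_0=8 n_1=25 n_2=17  [Q]
∂1: piv[bf,bn,bo,bs,bv,fu,fx] rk=7  ker:fn,fo,fs,fv,no,ns,nu,nv,nx,os,ov,ox,su,sv,sx,uv,ux,vx
∂2: piv[bfo,bfv,bno,bns,bnv,bsv,fns,fnv,fov,fsu,nox,nsu,nsx,osx,ovx] rk=15  ker:fsv,nsv
rk∂_2=15

rank∂_2=15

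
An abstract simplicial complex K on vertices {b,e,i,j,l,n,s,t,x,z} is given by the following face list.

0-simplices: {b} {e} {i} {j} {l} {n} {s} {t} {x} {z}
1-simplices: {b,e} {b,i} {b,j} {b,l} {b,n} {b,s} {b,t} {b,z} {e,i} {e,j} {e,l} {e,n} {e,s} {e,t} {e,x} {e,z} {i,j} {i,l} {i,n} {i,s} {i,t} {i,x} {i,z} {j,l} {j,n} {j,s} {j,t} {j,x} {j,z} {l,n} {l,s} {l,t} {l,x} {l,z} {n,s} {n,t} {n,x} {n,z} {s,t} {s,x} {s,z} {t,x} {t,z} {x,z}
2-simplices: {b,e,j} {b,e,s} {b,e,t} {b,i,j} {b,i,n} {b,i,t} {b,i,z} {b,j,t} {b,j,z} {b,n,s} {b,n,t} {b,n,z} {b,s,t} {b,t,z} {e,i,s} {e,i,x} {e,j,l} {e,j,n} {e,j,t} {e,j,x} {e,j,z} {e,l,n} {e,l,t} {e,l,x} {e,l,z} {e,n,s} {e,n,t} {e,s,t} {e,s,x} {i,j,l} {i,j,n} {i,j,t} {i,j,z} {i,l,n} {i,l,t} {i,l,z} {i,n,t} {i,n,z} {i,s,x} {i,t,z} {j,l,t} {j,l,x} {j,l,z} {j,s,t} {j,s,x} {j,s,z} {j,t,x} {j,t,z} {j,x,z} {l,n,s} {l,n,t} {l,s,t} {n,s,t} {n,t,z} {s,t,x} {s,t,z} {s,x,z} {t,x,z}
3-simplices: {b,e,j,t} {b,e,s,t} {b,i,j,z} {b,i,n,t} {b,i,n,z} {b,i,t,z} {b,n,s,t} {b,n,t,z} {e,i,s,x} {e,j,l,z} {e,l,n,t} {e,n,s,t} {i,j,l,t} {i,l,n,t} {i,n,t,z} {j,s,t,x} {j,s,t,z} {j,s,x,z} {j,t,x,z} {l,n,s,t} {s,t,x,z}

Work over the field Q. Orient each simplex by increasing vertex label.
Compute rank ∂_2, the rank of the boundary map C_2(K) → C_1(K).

n_0=10 n_1=44 n_2=58 n_3=21  [Q]
∂1: piv[be,bi,bj,bl,bn,bs,bt,bz,ex] rk=9  ker:ei,ej,el,en,es,et,ez,ij,il,in,is,it,ix,iz,jl,jn,js,jt,jx,jz,ln,ls,lt,lx,lz,ns,nt,nx,nz,st,sx,sz,tx,tz,xz
∂2: piv[bej,bes,bet,bij,bin,bit,biz,bjt,bjz,bns,bnt,bnz,bst,btz,eis,eix,ejl,ejn,ejx,ejz,eln,elt,elx,elz,ens,esx,ijl,jst,jsz,jtx,jxz,lns] rk=32  ker:ejt,ent,est,ijn,ijt,ijz,iln,ilt,ilz,int,inz,isx,itz,jlt,jlx,jlz,jsx,jtz,lnt,lst,nst,ntz,stx,stz,sxz,txz
∂3: piv[bejt,best,bijz,bint,binz,bitz,bnst,bntz,eisx,ejlz,elnt,enst,ijlt,ilnt,jstx,jstz,jsxz,jtxz,lnst] rk=19  ker:intz,stxz
rk∂_2=32

rank∂_2=32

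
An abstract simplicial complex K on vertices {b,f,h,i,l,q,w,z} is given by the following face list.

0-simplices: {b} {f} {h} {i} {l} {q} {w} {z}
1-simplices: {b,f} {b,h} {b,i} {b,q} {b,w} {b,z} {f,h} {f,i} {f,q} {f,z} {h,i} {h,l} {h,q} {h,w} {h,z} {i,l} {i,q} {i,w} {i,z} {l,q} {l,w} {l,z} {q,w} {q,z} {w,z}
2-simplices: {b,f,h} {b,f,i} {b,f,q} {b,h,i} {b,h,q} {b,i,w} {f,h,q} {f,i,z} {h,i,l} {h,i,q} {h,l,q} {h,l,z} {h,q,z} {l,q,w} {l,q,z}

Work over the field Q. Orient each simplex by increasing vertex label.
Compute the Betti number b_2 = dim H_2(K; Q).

n_0=8 n_1=25 n_2=15  [Q]
∂1: piv[bf,bh,bi,bq,bw,bz,hl] rk=7  ker:fh,fi,fq,fz,hi,hq,hw,hz,il,iq,iw,iz,lq,lw,lz,qw,qz,wz
∂2: piv[bfh,bfi,bfq,bhi,bhq,biw,fiz,hil,hiq,hlq,hlz,hqz,lqw] rk=13  ker:fhq,lqz
b_2=(15−13)−0=2

b_2=2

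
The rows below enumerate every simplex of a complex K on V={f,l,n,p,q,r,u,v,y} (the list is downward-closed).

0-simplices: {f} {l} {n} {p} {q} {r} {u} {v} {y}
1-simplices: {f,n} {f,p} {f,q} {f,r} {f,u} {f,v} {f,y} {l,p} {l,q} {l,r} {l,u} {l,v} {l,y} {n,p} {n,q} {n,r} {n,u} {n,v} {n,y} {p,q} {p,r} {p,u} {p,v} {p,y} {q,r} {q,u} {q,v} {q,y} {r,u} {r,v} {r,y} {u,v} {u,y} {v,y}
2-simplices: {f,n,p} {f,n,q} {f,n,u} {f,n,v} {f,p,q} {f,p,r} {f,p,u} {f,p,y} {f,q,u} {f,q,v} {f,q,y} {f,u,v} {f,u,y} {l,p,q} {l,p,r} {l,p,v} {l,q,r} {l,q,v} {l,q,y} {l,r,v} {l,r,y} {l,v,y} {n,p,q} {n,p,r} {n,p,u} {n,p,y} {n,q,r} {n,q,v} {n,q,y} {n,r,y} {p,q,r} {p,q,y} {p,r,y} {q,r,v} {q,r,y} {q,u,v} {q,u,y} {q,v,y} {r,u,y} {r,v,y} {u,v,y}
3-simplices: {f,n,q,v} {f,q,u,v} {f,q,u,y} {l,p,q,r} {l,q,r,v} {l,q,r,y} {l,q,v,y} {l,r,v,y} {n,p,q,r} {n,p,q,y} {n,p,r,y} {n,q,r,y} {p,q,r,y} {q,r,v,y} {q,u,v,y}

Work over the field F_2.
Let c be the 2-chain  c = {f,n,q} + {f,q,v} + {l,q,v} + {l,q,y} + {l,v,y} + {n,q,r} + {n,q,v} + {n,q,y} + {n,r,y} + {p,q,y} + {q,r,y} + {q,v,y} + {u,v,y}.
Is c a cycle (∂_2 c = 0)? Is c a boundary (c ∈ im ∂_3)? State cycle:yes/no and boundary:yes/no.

cycle:no boundary:no

n_0=9 n_1=34 n_2=41 n_3=15  [Z2]
∂1: piv[fn,fp,fq,fr,fu,fv,fy,lp] rk=8  ker:lq,lr,lu,lv,ly,np,nq,nr,nu,nv,ny,pq,pr,pu,pv,py,qr,qu,qv,qy,ru,rv,ry,uv,uy,vy
∂2: piv[fnp,fnq,fnu,fnv,fpq,fpr,fpu,fpy,fqu,fqv,fqy,fuv,fuy,lpq,lpr,lpv,lqr,lqv,lqy,lrv,lry,lvy,npr,npy,ruy] rk=25  ker:npq,npu,nqr,nqv,nqy,nry,pqr,pqy,pry,qrv,qry,quv,quy,qvy,rvy,uvy
∂3: piv[fnqv,fquv,fquy,lpqr,lqrv,lqry,lqvy,lrvy,npqr,npqy,npry,nqry,quvy] rk=13  ker:pqry,qrvy
∂2c = {f,n} + {f,v} + {n,v} + {p,q} + {p,y} + {q,y} + {u,v} + {u,y} + {v,y}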